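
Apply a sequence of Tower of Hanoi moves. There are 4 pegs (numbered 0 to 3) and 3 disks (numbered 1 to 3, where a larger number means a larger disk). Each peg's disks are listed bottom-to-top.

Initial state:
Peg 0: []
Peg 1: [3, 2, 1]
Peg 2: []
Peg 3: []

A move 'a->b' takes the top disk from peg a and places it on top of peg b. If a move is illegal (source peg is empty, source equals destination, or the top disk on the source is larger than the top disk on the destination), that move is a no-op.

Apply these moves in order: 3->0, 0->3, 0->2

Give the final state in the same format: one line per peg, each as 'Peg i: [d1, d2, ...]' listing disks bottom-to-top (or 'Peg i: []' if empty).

After move 1 (3->0):
Peg 0: []
Peg 1: [3, 2, 1]
Peg 2: []
Peg 3: []

After move 2 (0->3):
Peg 0: []
Peg 1: [3, 2, 1]
Peg 2: []
Peg 3: []

After move 3 (0->2):
Peg 0: []
Peg 1: [3, 2, 1]
Peg 2: []
Peg 3: []

Answer: Peg 0: []
Peg 1: [3, 2, 1]
Peg 2: []
Peg 3: []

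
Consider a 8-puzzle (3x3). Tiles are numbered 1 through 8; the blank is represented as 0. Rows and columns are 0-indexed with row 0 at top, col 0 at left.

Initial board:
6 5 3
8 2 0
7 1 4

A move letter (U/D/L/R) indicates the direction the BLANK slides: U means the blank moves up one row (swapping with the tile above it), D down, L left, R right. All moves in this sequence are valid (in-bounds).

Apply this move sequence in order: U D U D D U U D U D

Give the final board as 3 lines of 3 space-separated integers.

Answer: 6 5 3
8 2 0
7 1 4

Derivation:
After move 1 (U):
6 5 0
8 2 3
7 1 4

After move 2 (D):
6 5 3
8 2 0
7 1 4

After move 3 (U):
6 5 0
8 2 3
7 1 4

After move 4 (D):
6 5 3
8 2 0
7 1 4

After move 5 (D):
6 5 3
8 2 4
7 1 0

After move 6 (U):
6 5 3
8 2 0
7 1 4

After move 7 (U):
6 5 0
8 2 3
7 1 4

After move 8 (D):
6 5 3
8 2 0
7 1 4

After move 9 (U):
6 5 0
8 2 3
7 1 4

After move 10 (D):
6 5 3
8 2 0
7 1 4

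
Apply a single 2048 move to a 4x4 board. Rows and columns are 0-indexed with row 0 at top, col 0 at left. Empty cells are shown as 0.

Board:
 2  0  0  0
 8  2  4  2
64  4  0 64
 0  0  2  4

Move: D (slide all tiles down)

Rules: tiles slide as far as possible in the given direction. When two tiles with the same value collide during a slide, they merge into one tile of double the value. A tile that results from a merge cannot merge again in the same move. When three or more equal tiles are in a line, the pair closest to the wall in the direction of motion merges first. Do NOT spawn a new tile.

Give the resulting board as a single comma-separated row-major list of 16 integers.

Answer: 0, 0, 0, 0, 2, 0, 0, 2, 8, 2, 4, 64, 64, 4, 2, 4

Derivation:
Slide down:
col 0: [2, 8, 64, 0] -> [0, 2, 8, 64]
col 1: [0, 2, 4, 0] -> [0, 0, 2, 4]
col 2: [0, 4, 0, 2] -> [0, 0, 4, 2]
col 3: [0, 2, 64, 4] -> [0, 2, 64, 4]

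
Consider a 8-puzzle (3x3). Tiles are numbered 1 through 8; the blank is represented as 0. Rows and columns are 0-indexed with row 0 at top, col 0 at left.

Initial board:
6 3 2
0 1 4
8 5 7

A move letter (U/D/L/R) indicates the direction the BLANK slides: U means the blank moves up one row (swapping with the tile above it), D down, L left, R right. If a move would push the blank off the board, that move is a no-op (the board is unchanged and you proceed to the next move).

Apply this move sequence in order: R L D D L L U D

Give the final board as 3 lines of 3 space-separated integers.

After move 1 (R):
6 3 2
1 0 4
8 5 7

After move 2 (L):
6 3 2
0 1 4
8 5 7

After move 3 (D):
6 3 2
8 1 4
0 5 7

After move 4 (D):
6 3 2
8 1 4
0 5 7

After move 5 (L):
6 3 2
8 1 4
0 5 7

After move 6 (L):
6 3 2
8 1 4
0 5 7

After move 7 (U):
6 3 2
0 1 4
8 5 7

After move 8 (D):
6 3 2
8 1 4
0 5 7

Answer: 6 3 2
8 1 4
0 5 7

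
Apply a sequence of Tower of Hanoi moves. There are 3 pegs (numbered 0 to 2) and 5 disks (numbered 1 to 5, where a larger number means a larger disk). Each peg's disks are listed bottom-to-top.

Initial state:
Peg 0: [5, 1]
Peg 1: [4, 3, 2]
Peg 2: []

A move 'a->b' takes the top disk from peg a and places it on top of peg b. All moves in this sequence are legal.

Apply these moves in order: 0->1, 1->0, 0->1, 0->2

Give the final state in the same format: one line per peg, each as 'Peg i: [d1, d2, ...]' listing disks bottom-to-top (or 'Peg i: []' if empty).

After move 1 (0->1):
Peg 0: [5]
Peg 1: [4, 3, 2, 1]
Peg 2: []

After move 2 (1->0):
Peg 0: [5, 1]
Peg 1: [4, 3, 2]
Peg 2: []

After move 3 (0->1):
Peg 0: [5]
Peg 1: [4, 3, 2, 1]
Peg 2: []

After move 4 (0->2):
Peg 0: []
Peg 1: [4, 3, 2, 1]
Peg 2: [5]

Answer: Peg 0: []
Peg 1: [4, 3, 2, 1]
Peg 2: [5]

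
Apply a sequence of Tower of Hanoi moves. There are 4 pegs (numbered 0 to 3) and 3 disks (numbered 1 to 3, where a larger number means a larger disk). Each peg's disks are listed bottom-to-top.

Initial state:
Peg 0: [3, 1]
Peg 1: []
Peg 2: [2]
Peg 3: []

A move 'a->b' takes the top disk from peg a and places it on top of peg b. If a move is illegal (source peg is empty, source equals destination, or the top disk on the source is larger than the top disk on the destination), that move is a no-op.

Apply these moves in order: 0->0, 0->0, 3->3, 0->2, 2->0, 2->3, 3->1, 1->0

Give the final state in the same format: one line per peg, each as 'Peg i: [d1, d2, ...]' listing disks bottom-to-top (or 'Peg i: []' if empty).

After move 1 (0->0):
Peg 0: [3, 1]
Peg 1: []
Peg 2: [2]
Peg 3: []

After move 2 (0->0):
Peg 0: [3, 1]
Peg 1: []
Peg 2: [2]
Peg 3: []

After move 3 (3->3):
Peg 0: [3, 1]
Peg 1: []
Peg 2: [2]
Peg 3: []

After move 4 (0->2):
Peg 0: [3]
Peg 1: []
Peg 2: [2, 1]
Peg 3: []

After move 5 (2->0):
Peg 0: [3, 1]
Peg 1: []
Peg 2: [2]
Peg 3: []

After move 6 (2->3):
Peg 0: [3, 1]
Peg 1: []
Peg 2: []
Peg 3: [2]

After move 7 (3->1):
Peg 0: [3, 1]
Peg 1: [2]
Peg 2: []
Peg 3: []

After move 8 (1->0):
Peg 0: [3, 1]
Peg 1: [2]
Peg 2: []
Peg 3: []

Answer: Peg 0: [3, 1]
Peg 1: [2]
Peg 2: []
Peg 3: []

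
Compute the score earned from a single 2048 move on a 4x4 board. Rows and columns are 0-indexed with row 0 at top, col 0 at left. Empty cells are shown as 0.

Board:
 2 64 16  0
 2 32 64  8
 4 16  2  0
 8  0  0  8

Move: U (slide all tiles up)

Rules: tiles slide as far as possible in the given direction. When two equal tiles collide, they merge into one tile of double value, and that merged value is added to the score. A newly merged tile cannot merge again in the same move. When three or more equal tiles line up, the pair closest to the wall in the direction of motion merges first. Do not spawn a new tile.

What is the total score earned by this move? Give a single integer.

Answer: 20

Derivation:
Slide up:
col 0: [2, 2, 4, 8] -> [4, 4, 8, 0]  score +4 (running 4)
col 1: [64, 32, 16, 0] -> [64, 32, 16, 0]  score +0 (running 4)
col 2: [16, 64, 2, 0] -> [16, 64, 2, 0]  score +0 (running 4)
col 3: [0, 8, 0, 8] -> [16, 0, 0, 0]  score +16 (running 20)
Board after move:
 4 64 16 16
 4 32 64  0
 8 16  2  0
 0  0  0  0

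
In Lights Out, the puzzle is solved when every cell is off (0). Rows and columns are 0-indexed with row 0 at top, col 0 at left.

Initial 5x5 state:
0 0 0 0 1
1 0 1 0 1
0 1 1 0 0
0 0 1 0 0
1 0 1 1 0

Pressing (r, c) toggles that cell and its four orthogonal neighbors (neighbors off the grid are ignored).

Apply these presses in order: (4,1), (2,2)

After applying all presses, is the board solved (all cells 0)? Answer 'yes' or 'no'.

After press 1 at (4,1):
0 0 0 0 1
1 0 1 0 1
0 1 1 0 0
0 1 1 0 0
0 1 0 1 0

After press 2 at (2,2):
0 0 0 0 1
1 0 0 0 1
0 0 0 1 0
0 1 0 0 0
0 1 0 1 0

Lights still on: 7

Answer: no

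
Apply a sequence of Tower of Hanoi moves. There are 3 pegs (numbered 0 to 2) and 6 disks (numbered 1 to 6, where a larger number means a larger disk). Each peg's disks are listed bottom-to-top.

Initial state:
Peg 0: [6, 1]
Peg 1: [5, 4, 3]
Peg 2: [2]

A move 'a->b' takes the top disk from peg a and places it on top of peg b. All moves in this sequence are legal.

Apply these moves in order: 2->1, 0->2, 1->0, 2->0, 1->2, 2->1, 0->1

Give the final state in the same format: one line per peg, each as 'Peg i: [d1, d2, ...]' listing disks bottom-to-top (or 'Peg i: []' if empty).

After move 1 (2->1):
Peg 0: [6, 1]
Peg 1: [5, 4, 3, 2]
Peg 2: []

After move 2 (0->2):
Peg 0: [6]
Peg 1: [5, 4, 3, 2]
Peg 2: [1]

After move 3 (1->0):
Peg 0: [6, 2]
Peg 1: [5, 4, 3]
Peg 2: [1]

After move 4 (2->0):
Peg 0: [6, 2, 1]
Peg 1: [5, 4, 3]
Peg 2: []

After move 5 (1->2):
Peg 0: [6, 2, 1]
Peg 1: [5, 4]
Peg 2: [3]

After move 6 (2->1):
Peg 0: [6, 2, 1]
Peg 1: [5, 4, 3]
Peg 2: []

After move 7 (0->1):
Peg 0: [6, 2]
Peg 1: [5, 4, 3, 1]
Peg 2: []

Answer: Peg 0: [6, 2]
Peg 1: [5, 4, 3, 1]
Peg 2: []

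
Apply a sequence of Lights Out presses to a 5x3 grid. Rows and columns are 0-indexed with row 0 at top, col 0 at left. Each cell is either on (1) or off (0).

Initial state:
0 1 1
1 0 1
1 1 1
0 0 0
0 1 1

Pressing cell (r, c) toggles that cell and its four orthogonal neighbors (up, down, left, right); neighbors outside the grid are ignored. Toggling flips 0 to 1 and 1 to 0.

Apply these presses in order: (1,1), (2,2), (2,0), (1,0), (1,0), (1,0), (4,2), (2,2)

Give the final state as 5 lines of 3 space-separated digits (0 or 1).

After press 1 at (1,1):
0 0 1
0 1 0
1 0 1
0 0 0
0 1 1

After press 2 at (2,2):
0 0 1
0 1 1
1 1 0
0 0 1
0 1 1

After press 3 at (2,0):
0 0 1
1 1 1
0 0 0
1 0 1
0 1 1

After press 4 at (1,0):
1 0 1
0 0 1
1 0 0
1 0 1
0 1 1

After press 5 at (1,0):
0 0 1
1 1 1
0 0 0
1 0 1
0 1 1

After press 6 at (1,0):
1 0 1
0 0 1
1 0 0
1 0 1
0 1 1

After press 7 at (4,2):
1 0 1
0 0 1
1 0 0
1 0 0
0 0 0

After press 8 at (2,2):
1 0 1
0 0 0
1 1 1
1 0 1
0 0 0

Answer: 1 0 1
0 0 0
1 1 1
1 0 1
0 0 0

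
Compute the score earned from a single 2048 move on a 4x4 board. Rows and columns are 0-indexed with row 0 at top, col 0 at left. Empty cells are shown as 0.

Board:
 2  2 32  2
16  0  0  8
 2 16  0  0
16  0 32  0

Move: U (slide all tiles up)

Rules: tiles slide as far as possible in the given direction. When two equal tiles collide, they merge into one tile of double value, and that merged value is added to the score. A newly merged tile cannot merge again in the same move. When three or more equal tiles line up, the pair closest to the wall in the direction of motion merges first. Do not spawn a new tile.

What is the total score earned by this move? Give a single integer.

Answer: 64

Derivation:
Slide up:
col 0: [2, 16, 2, 16] -> [2, 16, 2, 16]  score +0 (running 0)
col 1: [2, 0, 16, 0] -> [2, 16, 0, 0]  score +0 (running 0)
col 2: [32, 0, 0, 32] -> [64, 0, 0, 0]  score +64 (running 64)
col 3: [2, 8, 0, 0] -> [2, 8, 0, 0]  score +0 (running 64)
Board after move:
 2  2 64  2
16 16  0  8
 2  0  0  0
16  0  0  0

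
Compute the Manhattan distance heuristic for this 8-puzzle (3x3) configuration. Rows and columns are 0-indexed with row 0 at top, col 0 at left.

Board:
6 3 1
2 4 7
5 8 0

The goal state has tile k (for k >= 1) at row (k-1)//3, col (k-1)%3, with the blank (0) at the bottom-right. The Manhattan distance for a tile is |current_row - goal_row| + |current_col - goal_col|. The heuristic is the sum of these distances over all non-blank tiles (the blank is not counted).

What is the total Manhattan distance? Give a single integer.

Tile 6: (0,0)->(1,2) = 3
Tile 3: (0,1)->(0,2) = 1
Tile 1: (0,2)->(0,0) = 2
Tile 2: (1,0)->(0,1) = 2
Tile 4: (1,1)->(1,0) = 1
Tile 7: (1,2)->(2,0) = 3
Tile 5: (2,0)->(1,1) = 2
Tile 8: (2,1)->(2,1) = 0
Sum: 3 + 1 + 2 + 2 + 1 + 3 + 2 + 0 = 14

Answer: 14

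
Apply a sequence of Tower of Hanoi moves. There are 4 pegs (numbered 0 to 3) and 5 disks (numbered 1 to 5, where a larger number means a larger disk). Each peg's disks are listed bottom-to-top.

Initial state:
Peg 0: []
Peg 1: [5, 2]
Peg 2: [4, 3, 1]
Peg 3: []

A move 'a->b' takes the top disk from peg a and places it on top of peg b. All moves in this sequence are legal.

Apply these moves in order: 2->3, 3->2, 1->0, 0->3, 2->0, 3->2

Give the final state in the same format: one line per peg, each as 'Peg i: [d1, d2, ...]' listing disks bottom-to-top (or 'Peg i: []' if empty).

After move 1 (2->3):
Peg 0: []
Peg 1: [5, 2]
Peg 2: [4, 3]
Peg 3: [1]

After move 2 (3->2):
Peg 0: []
Peg 1: [5, 2]
Peg 2: [4, 3, 1]
Peg 3: []

After move 3 (1->0):
Peg 0: [2]
Peg 1: [5]
Peg 2: [4, 3, 1]
Peg 3: []

After move 4 (0->3):
Peg 0: []
Peg 1: [5]
Peg 2: [4, 3, 1]
Peg 3: [2]

After move 5 (2->0):
Peg 0: [1]
Peg 1: [5]
Peg 2: [4, 3]
Peg 3: [2]

After move 6 (3->2):
Peg 0: [1]
Peg 1: [5]
Peg 2: [4, 3, 2]
Peg 3: []

Answer: Peg 0: [1]
Peg 1: [5]
Peg 2: [4, 3, 2]
Peg 3: []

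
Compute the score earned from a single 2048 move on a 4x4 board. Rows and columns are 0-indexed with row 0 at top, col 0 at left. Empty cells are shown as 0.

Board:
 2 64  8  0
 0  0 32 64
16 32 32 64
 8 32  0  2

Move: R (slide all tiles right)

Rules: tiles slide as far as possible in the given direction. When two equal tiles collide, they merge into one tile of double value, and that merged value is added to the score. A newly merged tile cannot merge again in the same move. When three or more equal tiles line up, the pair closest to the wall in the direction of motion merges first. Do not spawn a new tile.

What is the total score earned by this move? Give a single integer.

Slide right:
row 0: [2, 64, 8, 0] -> [0, 2, 64, 8]  score +0 (running 0)
row 1: [0, 0, 32, 64] -> [0, 0, 32, 64]  score +0 (running 0)
row 2: [16, 32, 32, 64] -> [0, 16, 64, 64]  score +64 (running 64)
row 3: [8, 32, 0, 2] -> [0, 8, 32, 2]  score +0 (running 64)
Board after move:
 0  2 64  8
 0  0 32 64
 0 16 64 64
 0  8 32  2

Answer: 64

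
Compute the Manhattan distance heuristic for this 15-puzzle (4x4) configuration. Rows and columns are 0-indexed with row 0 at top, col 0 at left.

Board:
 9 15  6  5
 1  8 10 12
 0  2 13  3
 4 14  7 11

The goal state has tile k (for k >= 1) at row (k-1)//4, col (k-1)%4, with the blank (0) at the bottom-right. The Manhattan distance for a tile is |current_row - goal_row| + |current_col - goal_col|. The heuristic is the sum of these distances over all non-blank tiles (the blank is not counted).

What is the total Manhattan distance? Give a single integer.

Answer: 36

Derivation:
Tile 9: at (0,0), goal (2,0), distance |0-2|+|0-0| = 2
Tile 15: at (0,1), goal (3,2), distance |0-3|+|1-2| = 4
Tile 6: at (0,2), goal (1,1), distance |0-1|+|2-1| = 2
Tile 5: at (0,3), goal (1,0), distance |0-1|+|3-0| = 4
Tile 1: at (1,0), goal (0,0), distance |1-0|+|0-0| = 1
Tile 8: at (1,1), goal (1,3), distance |1-1|+|1-3| = 2
Tile 10: at (1,2), goal (2,1), distance |1-2|+|2-1| = 2
Tile 12: at (1,3), goal (2,3), distance |1-2|+|3-3| = 1
Tile 2: at (2,1), goal (0,1), distance |2-0|+|1-1| = 2
Tile 13: at (2,2), goal (3,0), distance |2-3|+|2-0| = 3
Tile 3: at (2,3), goal (0,2), distance |2-0|+|3-2| = 3
Tile 4: at (3,0), goal (0,3), distance |3-0|+|0-3| = 6
Tile 14: at (3,1), goal (3,1), distance |3-3|+|1-1| = 0
Tile 7: at (3,2), goal (1,2), distance |3-1|+|2-2| = 2
Tile 11: at (3,3), goal (2,2), distance |3-2|+|3-2| = 2
Sum: 2 + 4 + 2 + 4 + 1 + 2 + 2 + 1 + 2 + 3 + 3 + 6 + 0 + 2 + 2 = 36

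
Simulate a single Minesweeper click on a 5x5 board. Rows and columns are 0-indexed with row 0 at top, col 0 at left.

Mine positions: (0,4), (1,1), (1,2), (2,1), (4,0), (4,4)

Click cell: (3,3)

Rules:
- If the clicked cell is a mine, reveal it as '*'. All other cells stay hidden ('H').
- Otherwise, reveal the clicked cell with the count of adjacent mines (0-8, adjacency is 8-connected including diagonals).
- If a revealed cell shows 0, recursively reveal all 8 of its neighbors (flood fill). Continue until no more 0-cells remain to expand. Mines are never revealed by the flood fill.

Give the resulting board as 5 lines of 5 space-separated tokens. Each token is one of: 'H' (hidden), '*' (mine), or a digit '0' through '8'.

H H H H H
H H H H H
H H H H H
H H H 1 H
H H H H H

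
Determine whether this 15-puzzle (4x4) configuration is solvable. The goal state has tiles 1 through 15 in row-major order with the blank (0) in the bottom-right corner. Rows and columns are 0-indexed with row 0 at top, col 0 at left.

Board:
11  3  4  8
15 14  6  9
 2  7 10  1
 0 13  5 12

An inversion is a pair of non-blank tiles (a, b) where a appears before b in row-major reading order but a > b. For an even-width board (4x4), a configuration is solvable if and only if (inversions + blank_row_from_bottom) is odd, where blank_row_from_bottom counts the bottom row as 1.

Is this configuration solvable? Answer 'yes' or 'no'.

Answer: yes

Derivation:
Inversions: 52
Blank is in row 3 (0-indexed from top), which is row 1 counting from the bottom (bottom = 1).
52 + 1 = 53, which is odd, so the puzzle is solvable.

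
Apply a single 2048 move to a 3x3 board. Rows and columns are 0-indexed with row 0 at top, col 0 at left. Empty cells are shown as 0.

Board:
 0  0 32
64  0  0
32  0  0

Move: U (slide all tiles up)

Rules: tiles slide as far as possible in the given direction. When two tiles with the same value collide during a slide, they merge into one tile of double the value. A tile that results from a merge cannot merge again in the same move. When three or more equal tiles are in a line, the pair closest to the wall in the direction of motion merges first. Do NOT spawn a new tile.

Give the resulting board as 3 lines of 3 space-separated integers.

Answer: 64  0 32
32  0  0
 0  0  0

Derivation:
Slide up:
col 0: [0, 64, 32] -> [64, 32, 0]
col 1: [0, 0, 0] -> [0, 0, 0]
col 2: [32, 0, 0] -> [32, 0, 0]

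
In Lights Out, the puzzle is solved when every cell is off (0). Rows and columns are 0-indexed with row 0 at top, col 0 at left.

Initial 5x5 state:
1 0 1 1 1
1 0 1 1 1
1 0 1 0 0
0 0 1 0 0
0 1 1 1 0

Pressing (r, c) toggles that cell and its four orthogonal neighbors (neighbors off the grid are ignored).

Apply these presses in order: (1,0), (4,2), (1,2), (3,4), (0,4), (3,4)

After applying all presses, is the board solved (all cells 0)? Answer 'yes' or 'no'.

Answer: yes

Derivation:
After press 1 at (1,0):
0 0 1 1 1
0 1 1 1 1
0 0 1 0 0
0 0 1 0 0
0 1 1 1 0

After press 2 at (4,2):
0 0 1 1 1
0 1 1 1 1
0 0 1 0 0
0 0 0 0 0
0 0 0 0 0

After press 3 at (1,2):
0 0 0 1 1
0 0 0 0 1
0 0 0 0 0
0 0 0 0 0
0 0 0 0 0

After press 4 at (3,4):
0 0 0 1 1
0 0 0 0 1
0 0 0 0 1
0 0 0 1 1
0 0 0 0 1

After press 5 at (0,4):
0 0 0 0 0
0 0 0 0 0
0 0 0 0 1
0 0 0 1 1
0 0 0 0 1

After press 6 at (3,4):
0 0 0 0 0
0 0 0 0 0
0 0 0 0 0
0 0 0 0 0
0 0 0 0 0

Lights still on: 0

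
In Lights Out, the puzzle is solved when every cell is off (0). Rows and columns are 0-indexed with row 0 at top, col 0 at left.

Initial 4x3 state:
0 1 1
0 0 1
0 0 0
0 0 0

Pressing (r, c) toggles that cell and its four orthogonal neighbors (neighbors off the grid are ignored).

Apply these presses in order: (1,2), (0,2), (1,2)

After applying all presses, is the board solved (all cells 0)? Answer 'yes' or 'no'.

Answer: yes

Derivation:
After press 1 at (1,2):
0 1 0
0 1 0
0 0 1
0 0 0

After press 2 at (0,2):
0 0 1
0 1 1
0 0 1
0 0 0

After press 3 at (1,2):
0 0 0
0 0 0
0 0 0
0 0 0

Lights still on: 0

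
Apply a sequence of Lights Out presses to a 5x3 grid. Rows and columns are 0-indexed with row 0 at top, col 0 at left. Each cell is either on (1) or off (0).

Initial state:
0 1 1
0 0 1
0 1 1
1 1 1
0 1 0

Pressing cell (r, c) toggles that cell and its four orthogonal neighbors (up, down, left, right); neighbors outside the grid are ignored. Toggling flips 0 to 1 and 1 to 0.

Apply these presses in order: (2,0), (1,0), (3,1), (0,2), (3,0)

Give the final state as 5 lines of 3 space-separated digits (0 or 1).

Answer: 1 0 0
0 1 0
1 1 1
0 1 0
1 0 0

Derivation:
After press 1 at (2,0):
0 1 1
1 0 1
1 0 1
0 1 1
0 1 0

After press 2 at (1,0):
1 1 1
0 1 1
0 0 1
0 1 1
0 1 0

After press 3 at (3,1):
1 1 1
0 1 1
0 1 1
1 0 0
0 0 0

After press 4 at (0,2):
1 0 0
0 1 0
0 1 1
1 0 0
0 0 0

After press 5 at (3,0):
1 0 0
0 1 0
1 1 1
0 1 0
1 0 0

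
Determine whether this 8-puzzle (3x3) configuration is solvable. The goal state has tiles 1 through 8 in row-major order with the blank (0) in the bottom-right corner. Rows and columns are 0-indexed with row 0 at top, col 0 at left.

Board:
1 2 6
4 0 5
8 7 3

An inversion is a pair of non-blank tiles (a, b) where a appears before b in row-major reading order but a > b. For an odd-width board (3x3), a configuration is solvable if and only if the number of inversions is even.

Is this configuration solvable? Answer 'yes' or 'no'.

Inversions (pairs i<j in row-major order where tile[i] > tile[j] > 0): 8
8 is even, so the puzzle is solvable.

Answer: yes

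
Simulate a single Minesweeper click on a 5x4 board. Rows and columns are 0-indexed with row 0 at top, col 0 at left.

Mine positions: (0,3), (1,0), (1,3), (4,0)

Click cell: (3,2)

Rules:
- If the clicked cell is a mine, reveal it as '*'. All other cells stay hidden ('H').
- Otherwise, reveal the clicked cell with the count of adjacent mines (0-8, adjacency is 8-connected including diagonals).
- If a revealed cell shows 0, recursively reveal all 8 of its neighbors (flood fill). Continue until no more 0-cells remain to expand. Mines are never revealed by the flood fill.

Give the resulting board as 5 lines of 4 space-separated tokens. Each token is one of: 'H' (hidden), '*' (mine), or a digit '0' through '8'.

H H H H
H H H H
H 1 1 1
H 1 0 0
H 1 0 0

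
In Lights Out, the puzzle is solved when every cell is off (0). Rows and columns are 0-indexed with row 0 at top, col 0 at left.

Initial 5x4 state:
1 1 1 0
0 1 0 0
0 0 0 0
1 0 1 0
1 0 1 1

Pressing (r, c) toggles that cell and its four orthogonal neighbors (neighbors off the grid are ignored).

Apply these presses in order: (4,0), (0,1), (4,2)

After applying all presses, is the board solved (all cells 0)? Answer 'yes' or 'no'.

After press 1 at (4,0):
1 1 1 0
0 1 0 0
0 0 0 0
0 0 1 0
0 1 1 1

After press 2 at (0,1):
0 0 0 0
0 0 0 0
0 0 0 0
0 0 1 0
0 1 1 1

After press 3 at (4,2):
0 0 0 0
0 0 0 0
0 0 0 0
0 0 0 0
0 0 0 0

Lights still on: 0

Answer: yes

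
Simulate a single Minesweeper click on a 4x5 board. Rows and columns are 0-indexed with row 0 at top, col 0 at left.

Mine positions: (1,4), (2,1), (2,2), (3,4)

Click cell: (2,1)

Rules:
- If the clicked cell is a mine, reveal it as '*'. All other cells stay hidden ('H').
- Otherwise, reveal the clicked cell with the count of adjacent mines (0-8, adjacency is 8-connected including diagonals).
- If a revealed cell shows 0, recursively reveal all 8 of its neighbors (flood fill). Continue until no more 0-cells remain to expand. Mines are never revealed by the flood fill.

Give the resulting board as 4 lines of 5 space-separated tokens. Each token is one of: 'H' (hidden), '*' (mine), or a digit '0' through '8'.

H H H H H
H H H H H
H * H H H
H H H H H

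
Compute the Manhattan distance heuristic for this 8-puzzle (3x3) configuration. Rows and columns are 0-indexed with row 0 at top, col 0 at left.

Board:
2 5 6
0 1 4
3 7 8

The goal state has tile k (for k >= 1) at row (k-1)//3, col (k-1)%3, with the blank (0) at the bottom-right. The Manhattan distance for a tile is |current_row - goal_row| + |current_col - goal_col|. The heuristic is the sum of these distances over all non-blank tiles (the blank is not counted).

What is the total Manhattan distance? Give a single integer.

Tile 2: (0,0)->(0,1) = 1
Tile 5: (0,1)->(1,1) = 1
Tile 6: (0,2)->(1,2) = 1
Tile 1: (1,1)->(0,0) = 2
Tile 4: (1,2)->(1,0) = 2
Tile 3: (2,0)->(0,2) = 4
Tile 7: (2,1)->(2,0) = 1
Tile 8: (2,2)->(2,1) = 1
Sum: 1 + 1 + 1 + 2 + 2 + 4 + 1 + 1 = 13

Answer: 13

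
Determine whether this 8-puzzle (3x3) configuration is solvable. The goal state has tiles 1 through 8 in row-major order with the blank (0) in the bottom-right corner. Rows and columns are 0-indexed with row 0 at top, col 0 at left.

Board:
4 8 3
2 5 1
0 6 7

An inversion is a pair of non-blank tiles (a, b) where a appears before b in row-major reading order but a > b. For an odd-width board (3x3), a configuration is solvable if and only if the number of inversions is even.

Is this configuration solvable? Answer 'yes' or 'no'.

Inversions (pairs i<j in row-major order where tile[i] > tile[j] > 0): 13
13 is odd, so the puzzle is not solvable.

Answer: no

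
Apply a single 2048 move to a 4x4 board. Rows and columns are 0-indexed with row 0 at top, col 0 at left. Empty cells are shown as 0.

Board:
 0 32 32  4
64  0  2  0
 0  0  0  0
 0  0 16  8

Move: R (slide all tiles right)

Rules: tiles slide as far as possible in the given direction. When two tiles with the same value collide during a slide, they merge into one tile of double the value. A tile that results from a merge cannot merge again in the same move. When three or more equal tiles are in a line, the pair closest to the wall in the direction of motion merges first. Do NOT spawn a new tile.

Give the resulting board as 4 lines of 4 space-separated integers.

Answer:  0  0 64  4
 0  0 64  2
 0  0  0  0
 0  0 16  8

Derivation:
Slide right:
row 0: [0, 32, 32, 4] -> [0, 0, 64, 4]
row 1: [64, 0, 2, 0] -> [0, 0, 64, 2]
row 2: [0, 0, 0, 0] -> [0, 0, 0, 0]
row 3: [0, 0, 16, 8] -> [0, 0, 16, 8]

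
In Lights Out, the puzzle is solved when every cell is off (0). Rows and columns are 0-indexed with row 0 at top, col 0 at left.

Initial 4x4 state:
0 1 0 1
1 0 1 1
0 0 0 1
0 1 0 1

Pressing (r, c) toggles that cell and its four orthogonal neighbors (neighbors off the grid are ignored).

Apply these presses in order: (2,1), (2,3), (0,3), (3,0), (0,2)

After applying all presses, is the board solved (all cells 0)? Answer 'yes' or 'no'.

After press 1 at (2,1):
0 1 0 1
1 1 1 1
1 1 1 1
0 0 0 1

After press 2 at (2,3):
0 1 0 1
1 1 1 0
1 1 0 0
0 0 0 0

After press 3 at (0,3):
0 1 1 0
1 1 1 1
1 1 0 0
0 0 0 0

After press 4 at (3,0):
0 1 1 0
1 1 1 1
0 1 0 0
1 1 0 0

After press 5 at (0,2):
0 0 0 1
1 1 0 1
0 1 0 0
1 1 0 0

Lights still on: 7

Answer: no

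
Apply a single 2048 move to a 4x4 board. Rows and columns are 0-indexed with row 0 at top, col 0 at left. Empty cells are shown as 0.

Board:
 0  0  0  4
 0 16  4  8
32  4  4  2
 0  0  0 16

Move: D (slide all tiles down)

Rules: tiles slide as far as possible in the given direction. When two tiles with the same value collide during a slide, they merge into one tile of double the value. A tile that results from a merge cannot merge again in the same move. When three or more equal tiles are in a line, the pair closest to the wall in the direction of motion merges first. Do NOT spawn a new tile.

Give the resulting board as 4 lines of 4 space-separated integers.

Answer:  0  0  0  4
 0  0  0  8
 0 16  0  2
32  4  8 16

Derivation:
Slide down:
col 0: [0, 0, 32, 0] -> [0, 0, 0, 32]
col 1: [0, 16, 4, 0] -> [0, 0, 16, 4]
col 2: [0, 4, 4, 0] -> [0, 0, 0, 8]
col 3: [4, 8, 2, 16] -> [4, 8, 2, 16]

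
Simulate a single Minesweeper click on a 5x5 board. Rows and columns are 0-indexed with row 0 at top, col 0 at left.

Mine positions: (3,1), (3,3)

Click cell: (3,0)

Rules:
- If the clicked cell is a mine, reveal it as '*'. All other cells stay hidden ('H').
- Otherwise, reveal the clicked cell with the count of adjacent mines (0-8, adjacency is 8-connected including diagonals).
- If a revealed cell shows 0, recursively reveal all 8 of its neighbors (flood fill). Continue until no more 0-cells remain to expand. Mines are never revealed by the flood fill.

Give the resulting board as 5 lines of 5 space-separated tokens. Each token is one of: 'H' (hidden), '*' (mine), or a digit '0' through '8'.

H H H H H
H H H H H
H H H H H
1 H H H H
H H H H H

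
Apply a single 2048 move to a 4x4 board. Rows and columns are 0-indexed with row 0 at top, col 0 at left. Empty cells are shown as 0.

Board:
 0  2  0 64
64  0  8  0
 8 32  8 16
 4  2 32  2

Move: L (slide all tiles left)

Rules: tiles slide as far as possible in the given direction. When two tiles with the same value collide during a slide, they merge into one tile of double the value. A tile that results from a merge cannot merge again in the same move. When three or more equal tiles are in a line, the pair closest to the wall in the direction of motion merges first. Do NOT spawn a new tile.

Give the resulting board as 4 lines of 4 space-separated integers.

Slide left:
row 0: [0, 2, 0, 64] -> [2, 64, 0, 0]
row 1: [64, 0, 8, 0] -> [64, 8, 0, 0]
row 2: [8, 32, 8, 16] -> [8, 32, 8, 16]
row 3: [4, 2, 32, 2] -> [4, 2, 32, 2]

Answer:  2 64  0  0
64  8  0  0
 8 32  8 16
 4  2 32  2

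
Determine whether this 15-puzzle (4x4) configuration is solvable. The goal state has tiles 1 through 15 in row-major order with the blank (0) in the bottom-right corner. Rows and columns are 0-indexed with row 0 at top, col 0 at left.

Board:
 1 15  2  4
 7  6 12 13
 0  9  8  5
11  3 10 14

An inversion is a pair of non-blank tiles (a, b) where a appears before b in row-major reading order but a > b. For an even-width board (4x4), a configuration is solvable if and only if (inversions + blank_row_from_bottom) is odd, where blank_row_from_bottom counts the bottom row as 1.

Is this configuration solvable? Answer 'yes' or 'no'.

Answer: yes

Derivation:
Inversions: 39
Blank is in row 2 (0-indexed from top), which is row 2 counting from the bottom (bottom = 1).
39 + 2 = 41, which is odd, so the puzzle is solvable.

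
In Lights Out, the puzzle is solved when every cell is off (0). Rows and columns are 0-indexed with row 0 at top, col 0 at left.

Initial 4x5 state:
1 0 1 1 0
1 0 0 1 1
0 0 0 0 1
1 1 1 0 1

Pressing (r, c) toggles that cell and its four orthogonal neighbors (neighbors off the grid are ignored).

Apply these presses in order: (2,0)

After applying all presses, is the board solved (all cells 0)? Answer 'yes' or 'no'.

After press 1 at (2,0):
1 0 1 1 0
0 0 0 1 1
1 1 0 0 1
0 1 1 0 1

Lights still on: 11

Answer: no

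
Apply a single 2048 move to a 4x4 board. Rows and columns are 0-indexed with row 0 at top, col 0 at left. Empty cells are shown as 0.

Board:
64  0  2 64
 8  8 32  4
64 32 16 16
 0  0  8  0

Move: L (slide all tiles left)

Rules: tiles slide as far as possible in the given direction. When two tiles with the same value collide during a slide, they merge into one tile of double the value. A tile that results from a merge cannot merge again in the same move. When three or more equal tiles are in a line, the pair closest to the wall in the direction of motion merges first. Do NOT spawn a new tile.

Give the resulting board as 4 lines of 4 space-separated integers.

Slide left:
row 0: [64, 0, 2, 64] -> [64, 2, 64, 0]
row 1: [8, 8, 32, 4] -> [16, 32, 4, 0]
row 2: [64, 32, 16, 16] -> [64, 32, 32, 0]
row 3: [0, 0, 8, 0] -> [8, 0, 0, 0]

Answer: 64  2 64  0
16 32  4  0
64 32 32  0
 8  0  0  0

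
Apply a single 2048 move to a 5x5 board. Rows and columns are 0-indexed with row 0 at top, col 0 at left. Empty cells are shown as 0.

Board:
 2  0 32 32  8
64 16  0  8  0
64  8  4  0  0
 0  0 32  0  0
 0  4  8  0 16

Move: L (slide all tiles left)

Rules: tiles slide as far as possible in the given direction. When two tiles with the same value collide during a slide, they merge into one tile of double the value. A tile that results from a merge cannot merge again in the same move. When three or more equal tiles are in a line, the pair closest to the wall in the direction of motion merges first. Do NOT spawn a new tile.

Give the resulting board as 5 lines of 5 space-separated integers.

Answer:  2 64  8  0  0
64 16  8  0  0
64  8  4  0  0
32  0  0  0  0
 4  8 16  0  0

Derivation:
Slide left:
row 0: [2, 0, 32, 32, 8] -> [2, 64, 8, 0, 0]
row 1: [64, 16, 0, 8, 0] -> [64, 16, 8, 0, 0]
row 2: [64, 8, 4, 0, 0] -> [64, 8, 4, 0, 0]
row 3: [0, 0, 32, 0, 0] -> [32, 0, 0, 0, 0]
row 4: [0, 4, 8, 0, 16] -> [4, 8, 16, 0, 0]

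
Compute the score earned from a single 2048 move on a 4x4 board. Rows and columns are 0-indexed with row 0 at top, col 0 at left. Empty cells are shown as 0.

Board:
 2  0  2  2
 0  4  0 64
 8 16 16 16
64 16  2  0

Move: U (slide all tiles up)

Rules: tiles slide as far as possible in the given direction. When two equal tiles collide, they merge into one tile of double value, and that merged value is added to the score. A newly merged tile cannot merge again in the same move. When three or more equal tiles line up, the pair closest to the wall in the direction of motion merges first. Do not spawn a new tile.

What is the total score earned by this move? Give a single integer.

Answer: 32

Derivation:
Slide up:
col 0: [2, 0, 8, 64] -> [2, 8, 64, 0]  score +0 (running 0)
col 1: [0, 4, 16, 16] -> [4, 32, 0, 0]  score +32 (running 32)
col 2: [2, 0, 16, 2] -> [2, 16, 2, 0]  score +0 (running 32)
col 3: [2, 64, 16, 0] -> [2, 64, 16, 0]  score +0 (running 32)
Board after move:
 2  4  2  2
 8 32 16 64
64  0  2 16
 0  0  0  0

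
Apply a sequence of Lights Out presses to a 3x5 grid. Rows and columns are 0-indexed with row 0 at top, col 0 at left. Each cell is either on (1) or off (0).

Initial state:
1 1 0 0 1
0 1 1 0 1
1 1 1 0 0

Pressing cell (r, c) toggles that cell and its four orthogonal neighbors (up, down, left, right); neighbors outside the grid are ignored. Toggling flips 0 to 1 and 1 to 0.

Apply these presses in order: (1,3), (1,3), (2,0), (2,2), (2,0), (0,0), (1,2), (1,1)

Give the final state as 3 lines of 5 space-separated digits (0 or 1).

Answer: 0 1 1 0 1
0 1 0 1 1
1 1 1 1 0

Derivation:
After press 1 at (1,3):
1 1 0 1 1
0 1 0 1 0
1 1 1 1 0

After press 2 at (1,3):
1 1 0 0 1
0 1 1 0 1
1 1 1 0 0

After press 3 at (2,0):
1 1 0 0 1
1 1 1 0 1
0 0 1 0 0

After press 4 at (2,2):
1 1 0 0 1
1 1 0 0 1
0 1 0 1 0

After press 5 at (2,0):
1 1 0 0 1
0 1 0 0 1
1 0 0 1 0

After press 6 at (0,0):
0 0 0 0 1
1 1 0 0 1
1 0 0 1 0

After press 7 at (1,2):
0 0 1 0 1
1 0 1 1 1
1 0 1 1 0

After press 8 at (1,1):
0 1 1 0 1
0 1 0 1 1
1 1 1 1 0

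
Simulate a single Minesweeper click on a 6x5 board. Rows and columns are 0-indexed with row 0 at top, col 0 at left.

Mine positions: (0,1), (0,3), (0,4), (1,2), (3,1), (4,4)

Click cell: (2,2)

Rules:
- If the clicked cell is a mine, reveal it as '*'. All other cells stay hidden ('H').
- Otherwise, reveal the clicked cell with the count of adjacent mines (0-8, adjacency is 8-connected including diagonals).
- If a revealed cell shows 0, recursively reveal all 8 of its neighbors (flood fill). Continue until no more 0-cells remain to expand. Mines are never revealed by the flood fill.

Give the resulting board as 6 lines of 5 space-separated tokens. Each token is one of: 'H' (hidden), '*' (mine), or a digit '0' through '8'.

H H H H H
H H H H H
H H 2 H H
H H H H H
H H H H H
H H H H H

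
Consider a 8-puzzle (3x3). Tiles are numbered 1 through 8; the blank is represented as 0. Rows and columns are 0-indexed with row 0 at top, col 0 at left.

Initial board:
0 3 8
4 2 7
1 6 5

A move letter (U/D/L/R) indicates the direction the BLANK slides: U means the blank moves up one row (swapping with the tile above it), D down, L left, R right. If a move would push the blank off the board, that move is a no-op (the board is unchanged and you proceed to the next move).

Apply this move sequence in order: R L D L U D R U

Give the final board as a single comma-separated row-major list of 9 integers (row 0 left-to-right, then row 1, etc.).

After move 1 (R):
3 0 8
4 2 7
1 6 5

After move 2 (L):
0 3 8
4 2 7
1 6 5

After move 3 (D):
4 3 8
0 2 7
1 6 5

After move 4 (L):
4 3 8
0 2 7
1 6 5

After move 5 (U):
0 3 8
4 2 7
1 6 5

After move 6 (D):
4 3 8
0 2 7
1 6 5

After move 7 (R):
4 3 8
2 0 7
1 6 5

After move 8 (U):
4 0 8
2 3 7
1 6 5

Answer: 4, 0, 8, 2, 3, 7, 1, 6, 5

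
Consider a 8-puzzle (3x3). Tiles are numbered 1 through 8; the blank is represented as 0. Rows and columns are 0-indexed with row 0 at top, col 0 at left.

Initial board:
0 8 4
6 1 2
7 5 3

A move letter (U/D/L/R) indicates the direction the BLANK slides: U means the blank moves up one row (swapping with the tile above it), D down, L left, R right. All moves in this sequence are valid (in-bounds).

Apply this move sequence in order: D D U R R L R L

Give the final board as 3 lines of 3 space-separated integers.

After move 1 (D):
6 8 4
0 1 2
7 5 3

After move 2 (D):
6 8 4
7 1 2
0 5 3

After move 3 (U):
6 8 4
0 1 2
7 5 3

After move 4 (R):
6 8 4
1 0 2
7 5 3

After move 5 (R):
6 8 4
1 2 0
7 5 3

After move 6 (L):
6 8 4
1 0 2
7 5 3

After move 7 (R):
6 8 4
1 2 0
7 5 3

After move 8 (L):
6 8 4
1 0 2
7 5 3

Answer: 6 8 4
1 0 2
7 5 3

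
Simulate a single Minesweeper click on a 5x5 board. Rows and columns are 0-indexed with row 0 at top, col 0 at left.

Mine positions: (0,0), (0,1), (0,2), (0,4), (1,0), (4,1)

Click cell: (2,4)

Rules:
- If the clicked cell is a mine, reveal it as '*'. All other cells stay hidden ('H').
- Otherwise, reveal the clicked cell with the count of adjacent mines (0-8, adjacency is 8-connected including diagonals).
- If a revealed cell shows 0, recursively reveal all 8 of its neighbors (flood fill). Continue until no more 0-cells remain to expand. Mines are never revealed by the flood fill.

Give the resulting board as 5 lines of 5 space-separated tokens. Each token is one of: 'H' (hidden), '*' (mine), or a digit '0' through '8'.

H H H H H
H 4 2 2 1
H 1 0 0 0
H 1 1 0 0
H H 1 0 0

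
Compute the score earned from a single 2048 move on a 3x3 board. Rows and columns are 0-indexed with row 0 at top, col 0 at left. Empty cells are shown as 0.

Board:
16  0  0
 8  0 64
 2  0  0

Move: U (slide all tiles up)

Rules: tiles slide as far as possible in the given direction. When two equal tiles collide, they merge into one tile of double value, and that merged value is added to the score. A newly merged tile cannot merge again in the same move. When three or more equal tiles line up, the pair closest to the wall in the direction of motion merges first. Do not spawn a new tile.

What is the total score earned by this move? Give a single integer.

Answer: 0

Derivation:
Slide up:
col 0: [16, 8, 2] -> [16, 8, 2]  score +0 (running 0)
col 1: [0, 0, 0] -> [0, 0, 0]  score +0 (running 0)
col 2: [0, 64, 0] -> [64, 0, 0]  score +0 (running 0)
Board after move:
16  0 64
 8  0  0
 2  0  0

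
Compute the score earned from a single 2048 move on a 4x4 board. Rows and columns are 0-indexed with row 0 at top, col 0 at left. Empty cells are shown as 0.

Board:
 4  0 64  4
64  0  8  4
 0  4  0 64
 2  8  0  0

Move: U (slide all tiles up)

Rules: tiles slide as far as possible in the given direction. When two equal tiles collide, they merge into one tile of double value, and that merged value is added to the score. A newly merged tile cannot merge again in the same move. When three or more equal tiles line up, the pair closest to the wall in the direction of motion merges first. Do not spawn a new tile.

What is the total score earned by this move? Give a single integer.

Answer: 8

Derivation:
Slide up:
col 0: [4, 64, 0, 2] -> [4, 64, 2, 0]  score +0 (running 0)
col 1: [0, 0, 4, 8] -> [4, 8, 0, 0]  score +0 (running 0)
col 2: [64, 8, 0, 0] -> [64, 8, 0, 0]  score +0 (running 0)
col 3: [4, 4, 64, 0] -> [8, 64, 0, 0]  score +8 (running 8)
Board after move:
 4  4 64  8
64  8  8 64
 2  0  0  0
 0  0  0  0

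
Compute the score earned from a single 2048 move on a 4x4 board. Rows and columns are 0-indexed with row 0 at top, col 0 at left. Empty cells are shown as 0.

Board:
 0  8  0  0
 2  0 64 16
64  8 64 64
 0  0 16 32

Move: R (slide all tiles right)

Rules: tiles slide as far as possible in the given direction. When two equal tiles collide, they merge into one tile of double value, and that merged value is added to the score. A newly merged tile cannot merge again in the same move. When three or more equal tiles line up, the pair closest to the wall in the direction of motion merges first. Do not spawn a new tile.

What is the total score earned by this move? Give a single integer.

Answer: 128

Derivation:
Slide right:
row 0: [0, 8, 0, 0] -> [0, 0, 0, 8]  score +0 (running 0)
row 1: [2, 0, 64, 16] -> [0, 2, 64, 16]  score +0 (running 0)
row 2: [64, 8, 64, 64] -> [0, 64, 8, 128]  score +128 (running 128)
row 3: [0, 0, 16, 32] -> [0, 0, 16, 32]  score +0 (running 128)
Board after move:
  0   0   0   8
  0   2  64  16
  0  64   8 128
  0   0  16  32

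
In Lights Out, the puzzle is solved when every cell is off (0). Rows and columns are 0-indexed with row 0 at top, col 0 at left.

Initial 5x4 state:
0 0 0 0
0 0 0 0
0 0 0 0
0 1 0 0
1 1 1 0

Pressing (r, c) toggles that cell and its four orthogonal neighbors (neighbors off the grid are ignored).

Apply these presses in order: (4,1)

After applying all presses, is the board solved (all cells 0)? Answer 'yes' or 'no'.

Answer: yes

Derivation:
After press 1 at (4,1):
0 0 0 0
0 0 0 0
0 0 0 0
0 0 0 0
0 0 0 0

Lights still on: 0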